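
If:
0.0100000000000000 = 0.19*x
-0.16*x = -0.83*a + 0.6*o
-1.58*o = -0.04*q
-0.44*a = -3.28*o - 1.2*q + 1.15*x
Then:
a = 0.01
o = 0.00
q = 0.05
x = 0.05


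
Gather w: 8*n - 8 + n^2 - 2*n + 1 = n^2 + 6*n - 7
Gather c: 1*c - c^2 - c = -c^2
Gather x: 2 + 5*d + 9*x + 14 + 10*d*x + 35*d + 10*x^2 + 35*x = 40*d + 10*x^2 + x*(10*d + 44) + 16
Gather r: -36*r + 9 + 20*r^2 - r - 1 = 20*r^2 - 37*r + 8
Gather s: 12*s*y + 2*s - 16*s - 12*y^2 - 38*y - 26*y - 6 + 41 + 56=s*(12*y - 14) - 12*y^2 - 64*y + 91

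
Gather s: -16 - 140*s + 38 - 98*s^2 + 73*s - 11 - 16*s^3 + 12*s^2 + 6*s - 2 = -16*s^3 - 86*s^2 - 61*s + 9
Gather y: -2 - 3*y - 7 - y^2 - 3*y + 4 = -y^2 - 6*y - 5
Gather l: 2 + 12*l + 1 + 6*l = 18*l + 3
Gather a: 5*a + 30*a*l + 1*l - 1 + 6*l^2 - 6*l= a*(30*l + 5) + 6*l^2 - 5*l - 1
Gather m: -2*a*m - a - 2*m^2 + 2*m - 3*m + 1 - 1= -a - 2*m^2 + m*(-2*a - 1)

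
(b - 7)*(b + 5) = b^2 - 2*b - 35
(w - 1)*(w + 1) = w^2 - 1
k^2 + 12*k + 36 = (k + 6)^2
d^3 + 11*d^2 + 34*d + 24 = (d + 1)*(d + 4)*(d + 6)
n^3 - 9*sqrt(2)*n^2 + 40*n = n*(n - 5*sqrt(2))*(n - 4*sqrt(2))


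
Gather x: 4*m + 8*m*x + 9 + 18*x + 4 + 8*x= 4*m + x*(8*m + 26) + 13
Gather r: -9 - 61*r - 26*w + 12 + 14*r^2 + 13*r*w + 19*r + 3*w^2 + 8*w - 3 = 14*r^2 + r*(13*w - 42) + 3*w^2 - 18*w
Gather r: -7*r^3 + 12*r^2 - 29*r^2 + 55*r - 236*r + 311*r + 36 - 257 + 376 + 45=-7*r^3 - 17*r^2 + 130*r + 200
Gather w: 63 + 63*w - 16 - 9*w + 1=54*w + 48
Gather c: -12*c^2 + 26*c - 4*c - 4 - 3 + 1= -12*c^2 + 22*c - 6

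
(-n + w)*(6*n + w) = -6*n^2 + 5*n*w + w^2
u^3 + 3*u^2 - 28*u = u*(u - 4)*(u + 7)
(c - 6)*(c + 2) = c^2 - 4*c - 12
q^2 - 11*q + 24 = (q - 8)*(q - 3)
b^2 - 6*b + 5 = (b - 5)*(b - 1)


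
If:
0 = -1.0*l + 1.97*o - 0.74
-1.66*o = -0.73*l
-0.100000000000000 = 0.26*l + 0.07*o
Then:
No Solution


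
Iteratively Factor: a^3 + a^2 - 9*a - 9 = (a - 3)*(a^2 + 4*a + 3) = (a - 3)*(a + 3)*(a + 1)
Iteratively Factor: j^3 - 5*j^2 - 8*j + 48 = (j - 4)*(j^2 - j - 12) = (j - 4)^2*(j + 3)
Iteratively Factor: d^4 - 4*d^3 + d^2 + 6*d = (d - 3)*(d^3 - d^2 - 2*d) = d*(d - 3)*(d^2 - d - 2) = d*(d - 3)*(d + 1)*(d - 2)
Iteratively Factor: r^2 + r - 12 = (r + 4)*(r - 3)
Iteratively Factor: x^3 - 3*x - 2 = (x - 2)*(x^2 + 2*x + 1) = (x - 2)*(x + 1)*(x + 1)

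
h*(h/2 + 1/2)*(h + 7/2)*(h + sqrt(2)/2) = h^4/2 + sqrt(2)*h^3/4 + 9*h^3/4 + 9*sqrt(2)*h^2/8 + 7*h^2/4 + 7*sqrt(2)*h/8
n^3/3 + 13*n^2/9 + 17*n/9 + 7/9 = (n/3 + 1/3)*(n + 1)*(n + 7/3)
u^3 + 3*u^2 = u^2*(u + 3)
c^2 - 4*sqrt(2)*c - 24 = (c - 6*sqrt(2))*(c + 2*sqrt(2))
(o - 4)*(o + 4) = o^2 - 16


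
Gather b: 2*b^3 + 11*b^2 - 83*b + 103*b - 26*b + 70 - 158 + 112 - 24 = 2*b^3 + 11*b^2 - 6*b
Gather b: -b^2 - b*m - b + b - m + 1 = -b^2 - b*m - m + 1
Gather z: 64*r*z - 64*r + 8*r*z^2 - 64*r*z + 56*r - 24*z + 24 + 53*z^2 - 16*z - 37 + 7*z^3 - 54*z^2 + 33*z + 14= -8*r + 7*z^3 + z^2*(8*r - 1) - 7*z + 1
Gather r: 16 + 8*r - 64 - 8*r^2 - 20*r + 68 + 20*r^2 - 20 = 12*r^2 - 12*r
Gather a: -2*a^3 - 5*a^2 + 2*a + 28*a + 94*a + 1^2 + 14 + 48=-2*a^3 - 5*a^2 + 124*a + 63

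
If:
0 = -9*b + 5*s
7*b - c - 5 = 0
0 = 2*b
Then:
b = 0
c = -5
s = 0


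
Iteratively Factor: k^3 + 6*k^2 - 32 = (k - 2)*(k^2 + 8*k + 16) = (k - 2)*(k + 4)*(k + 4)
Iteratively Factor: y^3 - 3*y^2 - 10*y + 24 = (y - 4)*(y^2 + y - 6) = (y - 4)*(y - 2)*(y + 3)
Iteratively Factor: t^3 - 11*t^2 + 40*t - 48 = (t - 4)*(t^2 - 7*t + 12) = (t - 4)*(t - 3)*(t - 4)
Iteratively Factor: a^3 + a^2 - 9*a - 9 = (a - 3)*(a^2 + 4*a + 3) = (a - 3)*(a + 3)*(a + 1)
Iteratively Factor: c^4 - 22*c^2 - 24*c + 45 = (c - 5)*(c^3 + 5*c^2 + 3*c - 9) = (c - 5)*(c + 3)*(c^2 + 2*c - 3) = (c - 5)*(c - 1)*(c + 3)*(c + 3)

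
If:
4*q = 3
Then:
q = 3/4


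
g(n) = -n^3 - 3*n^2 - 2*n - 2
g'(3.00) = -47.00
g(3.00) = -62.00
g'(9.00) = -299.00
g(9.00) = -992.00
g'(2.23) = -30.30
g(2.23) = -32.47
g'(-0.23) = -0.78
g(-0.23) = -1.69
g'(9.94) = -358.05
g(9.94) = -1300.40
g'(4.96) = -105.56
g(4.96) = -207.75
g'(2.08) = -27.46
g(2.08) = -28.14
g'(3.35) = -55.77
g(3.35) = -79.96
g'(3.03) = -47.72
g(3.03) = -63.42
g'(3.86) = -69.86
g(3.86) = -111.93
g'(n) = -3*n^2 - 6*n - 2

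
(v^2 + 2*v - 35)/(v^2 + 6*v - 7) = (v - 5)/(v - 1)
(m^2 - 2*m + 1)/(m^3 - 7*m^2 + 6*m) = (m - 1)/(m*(m - 6))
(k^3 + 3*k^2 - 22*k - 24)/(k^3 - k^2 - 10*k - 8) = (k + 6)/(k + 2)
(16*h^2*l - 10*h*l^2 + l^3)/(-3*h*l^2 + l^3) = (-16*h^2 + 10*h*l - l^2)/(l*(3*h - l))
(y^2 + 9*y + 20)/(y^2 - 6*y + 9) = (y^2 + 9*y + 20)/(y^2 - 6*y + 9)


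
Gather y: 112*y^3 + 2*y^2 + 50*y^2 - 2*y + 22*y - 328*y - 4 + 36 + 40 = 112*y^3 + 52*y^2 - 308*y + 72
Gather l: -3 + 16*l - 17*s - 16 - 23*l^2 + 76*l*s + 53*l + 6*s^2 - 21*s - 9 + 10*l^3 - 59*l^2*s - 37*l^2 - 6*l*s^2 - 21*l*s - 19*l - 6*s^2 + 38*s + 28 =10*l^3 + l^2*(-59*s - 60) + l*(-6*s^2 + 55*s + 50)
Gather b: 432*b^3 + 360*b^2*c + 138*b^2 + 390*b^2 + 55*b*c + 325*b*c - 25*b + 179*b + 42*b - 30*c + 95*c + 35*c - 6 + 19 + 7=432*b^3 + b^2*(360*c + 528) + b*(380*c + 196) + 100*c + 20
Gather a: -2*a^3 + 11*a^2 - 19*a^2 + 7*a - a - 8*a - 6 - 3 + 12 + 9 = -2*a^3 - 8*a^2 - 2*a + 12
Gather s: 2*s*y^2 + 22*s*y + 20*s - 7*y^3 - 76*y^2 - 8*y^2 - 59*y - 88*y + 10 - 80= s*(2*y^2 + 22*y + 20) - 7*y^3 - 84*y^2 - 147*y - 70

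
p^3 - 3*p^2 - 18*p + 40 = (p - 5)*(p - 2)*(p + 4)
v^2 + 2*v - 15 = (v - 3)*(v + 5)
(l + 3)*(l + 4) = l^2 + 7*l + 12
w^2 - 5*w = w*(w - 5)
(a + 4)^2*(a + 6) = a^3 + 14*a^2 + 64*a + 96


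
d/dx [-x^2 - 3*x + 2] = -2*x - 3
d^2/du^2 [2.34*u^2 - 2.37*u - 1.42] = 4.68000000000000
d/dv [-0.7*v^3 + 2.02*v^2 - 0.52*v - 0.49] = -2.1*v^2 + 4.04*v - 0.52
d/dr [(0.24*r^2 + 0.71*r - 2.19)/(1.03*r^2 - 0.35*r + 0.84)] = (-0.8153*r^2 + 4.9146*r - 0.1701)/(1.0609*r^4 - 0.721*r^3 + 1.8529*r^2 - 0.588*r + 0.7056)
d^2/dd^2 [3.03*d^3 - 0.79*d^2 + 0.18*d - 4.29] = 18.18*d - 1.58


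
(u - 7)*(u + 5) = u^2 - 2*u - 35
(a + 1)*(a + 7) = a^2 + 8*a + 7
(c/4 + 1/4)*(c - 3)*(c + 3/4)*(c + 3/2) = c^4/4 + c^3/16 - 51*c^2/32 - 9*c/4 - 27/32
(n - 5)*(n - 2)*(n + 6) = n^3 - n^2 - 32*n + 60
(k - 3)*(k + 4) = k^2 + k - 12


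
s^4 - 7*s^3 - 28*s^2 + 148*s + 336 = (s - 7)*(s - 6)*(s + 2)*(s + 4)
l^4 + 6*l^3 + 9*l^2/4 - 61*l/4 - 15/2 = (l - 3/2)*(l + 1/2)*(l + 2)*(l + 5)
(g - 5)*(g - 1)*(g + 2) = g^3 - 4*g^2 - 7*g + 10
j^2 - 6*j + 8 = (j - 4)*(j - 2)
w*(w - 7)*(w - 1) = w^3 - 8*w^2 + 7*w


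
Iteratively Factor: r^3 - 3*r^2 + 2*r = (r - 1)*(r^2 - 2*r) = (r - 2)*(r - 1)*(r)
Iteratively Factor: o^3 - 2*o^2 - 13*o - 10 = (o - 5)*(o^2 + 3*o + 2) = (o - 5)*(o + 2)*(o + 1)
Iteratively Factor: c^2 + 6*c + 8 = (c + 4)*(c + 2)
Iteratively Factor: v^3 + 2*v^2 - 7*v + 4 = (v - 1)*(v^2 + 3*v - 4) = (v - 1)*(v + 4)*(v - 1)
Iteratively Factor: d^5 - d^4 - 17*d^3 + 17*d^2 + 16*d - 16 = (d + 4)*(d^4 - 5*d^3 + 3*d^2 + 5*d - 4) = (d + 1)*(d + 4)*(d^3 - 6*d^2 + 9*d - 4) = (d - 1)*(d + 1)*(d + 4)*(d^2 - 5*d + 4) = (d - 4)*(d - 1)*(d + 1)*(d + 4)*(d - 1)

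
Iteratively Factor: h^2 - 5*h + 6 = (h - 3)*(h - 2)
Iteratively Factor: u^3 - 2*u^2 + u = (u - 1)*(u^2 - u) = (u - 1)^2*(u)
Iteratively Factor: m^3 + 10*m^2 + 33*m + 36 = (m + 3)*(m^2 + 7*m + 12) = (m + 3)^2*(m + 4)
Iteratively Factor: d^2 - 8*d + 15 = (d - 3)*(d - 5)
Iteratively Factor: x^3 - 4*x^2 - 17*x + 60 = (x - 5)*(x^2 + x - 12) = (x - 5)*(x + 4)*(x - 3)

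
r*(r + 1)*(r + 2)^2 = r^4 + 5*r^3 + 8*r^2 + 4*r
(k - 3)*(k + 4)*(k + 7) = k^3 + 8*k^2 - 5*k - 84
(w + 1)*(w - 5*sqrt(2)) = w^2 - 5*sqrt(2)*w + w - 5*sqrt(2)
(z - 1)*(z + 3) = z^2 + 2*z - 3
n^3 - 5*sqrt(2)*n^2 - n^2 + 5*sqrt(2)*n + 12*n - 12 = (n - 1)*(n - 3*sqrt(2))*(n - 2*sqrt(2))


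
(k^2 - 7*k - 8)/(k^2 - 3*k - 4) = (k - 8)/(k - 4)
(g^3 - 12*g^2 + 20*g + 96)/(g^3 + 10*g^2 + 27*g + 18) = (g^3 - 12*g^2 + 20*g + 96)/(g^3 + 10*g^2 + 27*g + 18)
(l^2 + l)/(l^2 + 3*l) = (l + 1)/(l + 3)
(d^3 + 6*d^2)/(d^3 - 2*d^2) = (d + 6)/(d - 2)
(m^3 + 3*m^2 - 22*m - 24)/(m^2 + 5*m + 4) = (m^2 + 2*m - 24)/(m + 4)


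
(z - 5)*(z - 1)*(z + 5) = z^3 - z^2 - 25*z + 25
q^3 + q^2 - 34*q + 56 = (q - 4)*(q - 2)*(q + 7)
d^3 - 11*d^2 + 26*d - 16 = (d - 8)*(d - 2)*(d - 1)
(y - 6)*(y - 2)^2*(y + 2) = y^4 - 8*y^3 + 8*y^2 + 32*y - 48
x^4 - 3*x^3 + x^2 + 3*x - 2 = (x - 2)*(x - 1)^2*(x + 1)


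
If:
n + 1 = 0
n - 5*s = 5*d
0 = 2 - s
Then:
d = -11/5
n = -1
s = 2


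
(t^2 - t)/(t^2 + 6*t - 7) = t/(t + 7)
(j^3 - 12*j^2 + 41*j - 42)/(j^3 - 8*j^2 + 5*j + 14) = (j - 3)/(j + 1)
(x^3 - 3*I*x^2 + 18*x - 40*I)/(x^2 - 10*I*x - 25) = (x^2 + 2*I*x + 8)/(x - 5*I)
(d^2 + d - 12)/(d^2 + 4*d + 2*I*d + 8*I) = (d - 3)/(d + 2*I)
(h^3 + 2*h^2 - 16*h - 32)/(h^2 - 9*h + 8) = (h^3 + 2*h^2 - 16*h - 32)/(h^2 - 9*h + 8)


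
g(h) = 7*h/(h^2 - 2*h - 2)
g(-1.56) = -3.07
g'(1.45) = -3.67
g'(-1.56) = -2.46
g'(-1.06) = -14.14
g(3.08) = 16.25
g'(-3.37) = -0.36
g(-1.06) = -5.97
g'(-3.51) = -0.33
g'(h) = 7*h*(2 - 2*h)/(h^2 - 2*h - 2)^2 + 7/(h^2 - 2*h - 2) = 7*(-h^2 - 2)/(h^4 - 4*h^3 + 8*h + 4)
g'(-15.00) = -0.02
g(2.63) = -53.66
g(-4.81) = -1.09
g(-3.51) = -1.42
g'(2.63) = -530.24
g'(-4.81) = -0.19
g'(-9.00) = -0.06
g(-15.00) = -0.42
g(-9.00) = -0.65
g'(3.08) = -45.70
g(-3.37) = -1.47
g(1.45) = -3.63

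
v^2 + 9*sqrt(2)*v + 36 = (v + 3*sqrt(2))*(v + 6*sqrt(2))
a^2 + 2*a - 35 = (a - 5)*(a + 7)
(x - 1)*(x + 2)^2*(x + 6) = x^4 + 9*x^3 + 18*x^2 - 4*x - 24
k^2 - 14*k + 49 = (k - 7)^2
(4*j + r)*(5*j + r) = 20*j^2 + 9*j*r + r^2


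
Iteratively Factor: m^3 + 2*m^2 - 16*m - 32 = (m + 2)*(m^2 - 16) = (m + 2)*(m + 4)*(m - 4)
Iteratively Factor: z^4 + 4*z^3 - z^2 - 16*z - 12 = (z + 1)*(z^3 + 3*z^2 - 4*z - 12) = (z + 1)*(z + 3)*(z^2 - 4) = (z - 2)*(z + 1)*(z + 3)*(z + 2)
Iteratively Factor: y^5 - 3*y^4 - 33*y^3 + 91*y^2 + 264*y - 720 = (y + 4)*(y^4 - 7*y^3 - 5*y^2 + 111*y - 180) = (y - 5)*(y + 4)*(y^3 - 2*y^2 - 15*y + 36) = (y - 5)*(y - 3)*(y + 4)*(y^2 + y - 12) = (y - 5)*(y - 3)^2*(y + 4)*(y + 4)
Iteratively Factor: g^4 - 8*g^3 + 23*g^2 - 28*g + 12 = (g - 1)*(g^3 - 7*g^2 + 16*g - 12) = (g - 2)*(g - 1)*(g^2 - 5*g + 6) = (g - 3)*(g - 2)*(g - 1)*(g - 2)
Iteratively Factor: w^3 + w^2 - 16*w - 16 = (w - 4)*(w^2 + 5*w + 4) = (w - 4)*(w + 4)*(w + 1)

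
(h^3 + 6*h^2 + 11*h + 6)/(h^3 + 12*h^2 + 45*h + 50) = (h^2 + 4*h + 3)/(h^2 + 10*h + 25)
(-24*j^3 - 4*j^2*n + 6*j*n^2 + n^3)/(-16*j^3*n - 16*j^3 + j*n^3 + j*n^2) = (24*j^3 + 4*j^2*n - 6*j*n^2 - n^3)/(j*(16*j^2*n + 16*j^2 - n^3 - n^2))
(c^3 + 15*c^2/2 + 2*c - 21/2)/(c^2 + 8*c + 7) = (2*c^2 + c - 3)/(2*(c + 1))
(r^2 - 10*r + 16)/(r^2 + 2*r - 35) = (r^2 - 10*r + 16)/(r^2 + 2*r - 35)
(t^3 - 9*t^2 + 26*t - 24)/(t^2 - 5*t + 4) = (t^2 - 5*t + 6)/(t - 1)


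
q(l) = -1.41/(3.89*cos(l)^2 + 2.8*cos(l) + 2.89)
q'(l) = -1.41*(7.78*sin(l)*cos(l) + 2.8*sin(l))/(3.89*cos(l)^2 + 2.8*cos(l) + 2.89)^2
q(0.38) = -0.16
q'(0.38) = -0.07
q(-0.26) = -0.15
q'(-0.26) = 0.04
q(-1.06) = -0.27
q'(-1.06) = 0.30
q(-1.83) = -0.58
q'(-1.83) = 0.19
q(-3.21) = -0.36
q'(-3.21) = 0.03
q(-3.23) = -0.36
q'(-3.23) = 0.04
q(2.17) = -0.55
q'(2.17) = 0.28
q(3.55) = -0.39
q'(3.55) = -0.19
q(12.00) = -0.18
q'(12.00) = 0.11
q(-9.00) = -0.40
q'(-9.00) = -0.20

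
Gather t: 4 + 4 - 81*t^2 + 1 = 9 - 81*t^2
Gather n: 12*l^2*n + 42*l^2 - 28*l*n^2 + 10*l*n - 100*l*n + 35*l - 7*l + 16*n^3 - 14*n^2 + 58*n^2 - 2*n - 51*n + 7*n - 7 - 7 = 42*l^2 + 28*l + 16*n^3 + n^2*(44 - 28*l) + n*(12*l^2 - 90*l - 46) - 14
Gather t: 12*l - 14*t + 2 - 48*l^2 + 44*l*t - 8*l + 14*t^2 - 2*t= -48*l^2 + 4*l + 14*t^2 + t*(44*l - 16) + 2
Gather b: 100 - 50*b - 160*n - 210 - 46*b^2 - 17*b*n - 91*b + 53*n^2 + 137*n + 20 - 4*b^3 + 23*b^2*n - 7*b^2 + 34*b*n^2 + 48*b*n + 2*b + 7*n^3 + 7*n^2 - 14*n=-4*b^3 + b^2*(23*n - 53) + b*(34*n^2 + 31*n - 139) + 7*n^3 + 60*n^2 - 37*n - 90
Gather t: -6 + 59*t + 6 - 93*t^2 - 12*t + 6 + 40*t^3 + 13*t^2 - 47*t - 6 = 40*t^3 - 80*t^2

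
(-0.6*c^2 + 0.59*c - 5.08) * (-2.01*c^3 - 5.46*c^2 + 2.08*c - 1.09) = 1.206*c^5 + 2.0901*c^4 + 5.7414*c^3 + 29.618*c^2 - 11.2095*c + 5.5372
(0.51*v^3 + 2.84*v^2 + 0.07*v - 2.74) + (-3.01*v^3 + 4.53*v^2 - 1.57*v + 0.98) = -2.5*v^3 + 7.37*v^2 - 1.5*v - 1.76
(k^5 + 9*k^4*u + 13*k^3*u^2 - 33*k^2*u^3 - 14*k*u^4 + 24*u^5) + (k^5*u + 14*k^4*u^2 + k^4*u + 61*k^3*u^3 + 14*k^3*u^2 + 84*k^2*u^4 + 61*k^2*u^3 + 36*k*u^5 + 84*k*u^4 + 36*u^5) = k^5*u + k^5 + 14*k^4*u^2 + 10*k^4*u + 61*k^3*u^3 + 27*k^3*u^2 + 84*k^2*u^4 + 28*k^2*u^3 + 36*k*u^5 + 70*k*u^4 + 60*u^5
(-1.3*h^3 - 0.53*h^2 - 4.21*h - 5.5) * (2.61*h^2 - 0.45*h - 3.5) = -3.393*h^5 - 0.7983*h^4 - 6.1996*h^3 - 10.6055*h^2 + 17.21*h + 19.25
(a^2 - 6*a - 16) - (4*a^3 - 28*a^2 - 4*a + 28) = -4*a^3 + 29*a^2 - 2*a - 44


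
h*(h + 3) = h^2 + 3*h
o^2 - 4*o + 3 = (o - 3)*(o - 1)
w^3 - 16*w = w*(w - 4)*(w + 4)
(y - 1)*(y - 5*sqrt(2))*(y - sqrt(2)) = y^3 - 6*sqrt(2)*y^2 - y^2 + 6*sqrt(2)*y + 10*y - 10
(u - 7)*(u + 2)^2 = u^3 - 3*u^2 - 24*u - 28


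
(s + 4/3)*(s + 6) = s^2 + 22*s/3 + 8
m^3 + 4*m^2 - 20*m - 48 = (m - 4)*(m + 2)*(m + 6)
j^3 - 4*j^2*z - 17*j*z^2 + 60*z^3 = (j - 5*z)*(j - 3*z)*(j + 4*z)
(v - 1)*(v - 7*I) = v^2 - v - 7*I*v + 7*I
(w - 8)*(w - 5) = w^2 - 13*w + 40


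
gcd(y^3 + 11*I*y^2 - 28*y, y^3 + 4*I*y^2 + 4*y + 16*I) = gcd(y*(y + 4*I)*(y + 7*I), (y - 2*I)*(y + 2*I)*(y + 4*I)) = y + 4*I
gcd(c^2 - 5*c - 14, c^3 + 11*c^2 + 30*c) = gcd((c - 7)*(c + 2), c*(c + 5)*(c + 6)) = 1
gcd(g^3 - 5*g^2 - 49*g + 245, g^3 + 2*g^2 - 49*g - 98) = g^2 - 49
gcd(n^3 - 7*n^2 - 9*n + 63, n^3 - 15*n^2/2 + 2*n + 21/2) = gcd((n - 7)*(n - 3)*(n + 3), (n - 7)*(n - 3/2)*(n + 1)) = n - 7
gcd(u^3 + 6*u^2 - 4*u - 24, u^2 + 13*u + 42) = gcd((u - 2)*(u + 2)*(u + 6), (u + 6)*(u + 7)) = u + 6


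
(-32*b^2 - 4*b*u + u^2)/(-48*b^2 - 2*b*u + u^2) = (4*b + u)/(6*b + u)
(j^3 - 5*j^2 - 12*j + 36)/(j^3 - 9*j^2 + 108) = (j - 2)/(j - 6)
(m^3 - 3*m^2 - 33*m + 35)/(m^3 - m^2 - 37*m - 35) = (m - 1)/(m + 1)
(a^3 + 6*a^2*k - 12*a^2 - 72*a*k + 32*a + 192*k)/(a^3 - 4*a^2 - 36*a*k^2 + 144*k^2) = (a - 8)/(a - 6*k)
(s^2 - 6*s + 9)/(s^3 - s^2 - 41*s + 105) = (s - 3)/(s^2 + 2*s - 35)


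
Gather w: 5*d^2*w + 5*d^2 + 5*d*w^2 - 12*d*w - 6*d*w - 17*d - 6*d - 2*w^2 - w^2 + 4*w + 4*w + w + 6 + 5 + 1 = 5*d^2 - 23*d + w^2*(5*d - 3) + w*(5*d^2 - 18*d + 9) + 12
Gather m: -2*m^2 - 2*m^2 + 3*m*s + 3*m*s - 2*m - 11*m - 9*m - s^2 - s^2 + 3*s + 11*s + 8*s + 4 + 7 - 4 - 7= -4*m^2 + m*(6*s - 22) - 2*s^2 + 22*s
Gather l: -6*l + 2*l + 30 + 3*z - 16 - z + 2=-4*l + 2*z + 16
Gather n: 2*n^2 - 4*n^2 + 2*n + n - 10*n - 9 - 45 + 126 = -2*n^2 - 7*n + 72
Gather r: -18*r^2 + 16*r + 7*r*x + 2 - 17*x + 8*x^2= -18*r^2 + r*(7*x + 16) + 8*x^2 - 17*x + 2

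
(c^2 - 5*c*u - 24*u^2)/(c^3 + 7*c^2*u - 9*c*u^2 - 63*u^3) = (-c + 8*u)/(-c^2 - 4*c*u + 21*u^2)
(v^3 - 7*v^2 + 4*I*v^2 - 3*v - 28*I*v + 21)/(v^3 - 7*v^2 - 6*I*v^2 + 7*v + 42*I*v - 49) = (v + 3*I)/(v - 7*I)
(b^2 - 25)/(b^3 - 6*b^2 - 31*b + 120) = (b - 5)/(b^2 - 11*b + 24)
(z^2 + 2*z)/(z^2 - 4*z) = (z + 2)/(z - 4)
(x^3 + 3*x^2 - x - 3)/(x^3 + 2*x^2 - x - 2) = (x + 3)/(x + 2)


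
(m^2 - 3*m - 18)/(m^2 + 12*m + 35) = (m^2 - 3*m - 18)/(m^2 + 12*m + 35)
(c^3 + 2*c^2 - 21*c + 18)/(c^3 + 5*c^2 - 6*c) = (c - 3)/c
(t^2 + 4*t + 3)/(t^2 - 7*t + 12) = (t^2 + 4*t + 3)/(t^2 - 7*t + 12)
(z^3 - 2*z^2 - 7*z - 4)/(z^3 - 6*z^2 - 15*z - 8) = (z - 4)/(z - 8)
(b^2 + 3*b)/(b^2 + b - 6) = b/(b - 2)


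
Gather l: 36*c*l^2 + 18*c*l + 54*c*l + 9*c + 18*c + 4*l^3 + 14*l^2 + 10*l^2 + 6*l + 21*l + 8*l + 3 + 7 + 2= 27*c + 4*l^3 + l^2*(36*c + 24) + l*(72*c + 35) + 12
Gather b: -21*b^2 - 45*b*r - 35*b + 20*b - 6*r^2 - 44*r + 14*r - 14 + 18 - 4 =-21*b^2 + b*(-45*r - 15) - 6*r^2 - 30*r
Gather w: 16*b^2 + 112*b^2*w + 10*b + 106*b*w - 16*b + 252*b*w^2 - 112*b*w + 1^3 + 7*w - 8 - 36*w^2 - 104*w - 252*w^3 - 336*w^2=16*b^2 - 6*b - 252*w^3 + w^2*(252*b - 372) + w*(112*b^2 - 6*b - 97) - 7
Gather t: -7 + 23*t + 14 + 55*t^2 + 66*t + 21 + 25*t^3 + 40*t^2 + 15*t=25*t^3 + 95*t^2 + 104*t + 28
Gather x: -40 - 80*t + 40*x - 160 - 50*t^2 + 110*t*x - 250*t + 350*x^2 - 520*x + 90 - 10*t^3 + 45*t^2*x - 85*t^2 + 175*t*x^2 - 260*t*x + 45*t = -10*t^3 - 135*t^2 - 285*t + x^2*(175*t + 350) + x*(45*t^2 - 150*t - 480) - 110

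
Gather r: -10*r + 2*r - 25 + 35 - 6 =4 - 8*r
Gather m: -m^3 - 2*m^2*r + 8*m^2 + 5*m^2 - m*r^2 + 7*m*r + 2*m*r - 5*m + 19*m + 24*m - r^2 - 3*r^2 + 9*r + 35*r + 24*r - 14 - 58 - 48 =-m^3 + m^2*(13 - 2*r) + m*(-r^2 + 9*r + 38) - 4*r^2 + 68*r - 120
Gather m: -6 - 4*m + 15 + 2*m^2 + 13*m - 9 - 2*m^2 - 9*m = 0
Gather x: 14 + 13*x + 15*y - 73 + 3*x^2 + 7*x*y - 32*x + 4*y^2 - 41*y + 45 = 3*x^2 + x*(7*y - 19) + 4*y^2 - 26*y - 14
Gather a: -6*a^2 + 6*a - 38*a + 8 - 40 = -6*a^2 - 32*a - 32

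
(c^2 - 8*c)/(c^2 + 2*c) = (c - 8)/(c + 2)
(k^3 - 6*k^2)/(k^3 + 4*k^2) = (k - 6)/(k + 4)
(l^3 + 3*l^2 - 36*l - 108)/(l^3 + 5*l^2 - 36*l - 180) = (l + 3)/(l + 5)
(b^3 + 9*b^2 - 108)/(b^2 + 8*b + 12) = (b^2 + 3*b - 18)/(b + 2)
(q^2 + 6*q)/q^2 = (q + 6)/q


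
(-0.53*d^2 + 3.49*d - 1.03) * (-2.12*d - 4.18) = 1.1236*d^3 - 5.1834*d^2 - 12.4046*d + 4.3054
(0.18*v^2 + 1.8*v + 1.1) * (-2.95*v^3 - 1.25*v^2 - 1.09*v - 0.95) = -0.531*v^5 - 5.535*v^4 - 5.6912*v^3 - 3.508*v^2 - 2.909*v - 1.045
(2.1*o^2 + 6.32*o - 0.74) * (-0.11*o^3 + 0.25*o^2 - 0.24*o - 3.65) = -0.231*o^5 - 0.1702*o^4 + 1.1574*o^3 - 9.3668*o^2 - 22.8904*o + 2.701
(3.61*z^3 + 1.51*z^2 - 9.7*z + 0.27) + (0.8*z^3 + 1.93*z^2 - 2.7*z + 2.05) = 4.41*z^3 + 3.44*z^2 - 12.4*z + 2.32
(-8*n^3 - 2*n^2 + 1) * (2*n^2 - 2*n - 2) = -16*n^5 + 12*n^4 + 20*n^3 + 6*n^2 - 2*n - 2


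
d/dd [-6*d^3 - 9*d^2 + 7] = 18*d*(-d - 1)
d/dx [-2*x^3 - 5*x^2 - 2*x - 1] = -6*x^2 - 10*x - 2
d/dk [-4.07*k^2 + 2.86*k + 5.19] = 2.86 - 8.14*k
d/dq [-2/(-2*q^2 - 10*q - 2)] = (-2*q - 5)/(q^2 + 5*q + 1)^2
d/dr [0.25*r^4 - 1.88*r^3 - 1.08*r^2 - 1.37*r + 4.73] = 1.0*r^3 - 5.64*r^2 - 2.16*r - 1.37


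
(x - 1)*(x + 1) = x^2 - 1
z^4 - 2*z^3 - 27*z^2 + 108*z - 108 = (z - 3)^2*(z - 2)*(z + 6)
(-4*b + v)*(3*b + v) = -12*b^2 - b*v + v^2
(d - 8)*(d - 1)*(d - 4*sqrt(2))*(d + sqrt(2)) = d^4 - 9*d^3 - 3*sqrt(2)*d^3 + 27*sqrt(2)*d^2 - 24*sqrt(2)*d + 72*d - 64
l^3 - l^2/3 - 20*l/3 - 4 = (l - 3)*(l + 2/3)*(l + 2)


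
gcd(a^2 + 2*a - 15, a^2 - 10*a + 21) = a - 3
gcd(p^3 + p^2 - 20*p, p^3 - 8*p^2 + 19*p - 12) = p - 4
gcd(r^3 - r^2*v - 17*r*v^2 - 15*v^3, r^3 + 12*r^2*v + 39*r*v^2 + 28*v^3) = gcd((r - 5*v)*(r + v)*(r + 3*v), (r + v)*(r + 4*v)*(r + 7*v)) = r + v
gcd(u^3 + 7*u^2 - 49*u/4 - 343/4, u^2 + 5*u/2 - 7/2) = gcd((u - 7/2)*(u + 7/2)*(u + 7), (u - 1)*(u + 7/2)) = u + 7/2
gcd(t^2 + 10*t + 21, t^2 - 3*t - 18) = t + 3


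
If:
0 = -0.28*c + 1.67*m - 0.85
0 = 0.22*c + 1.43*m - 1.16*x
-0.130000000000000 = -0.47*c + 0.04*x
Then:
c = 0.34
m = 0.57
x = 0.76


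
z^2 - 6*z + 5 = (z - 5)*(z - 1)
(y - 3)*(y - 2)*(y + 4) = y^3 - y^2 - 14*y + 24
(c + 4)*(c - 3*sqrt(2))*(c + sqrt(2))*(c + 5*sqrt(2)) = c^4 + 4*c^3 + 3*sqrt(2)*c^3 - 26*c^2 + 12*sqrt(2)*c^2 - 104*c - 30*sqrt(2)*c - 120*sqrt(2)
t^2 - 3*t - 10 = (t - 5)*(t + 2)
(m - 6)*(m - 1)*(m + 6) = m^3 - m^2 - 36*m + 36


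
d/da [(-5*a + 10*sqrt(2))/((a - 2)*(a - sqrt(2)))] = 5*((a - 2)*(a - 2*sqrt(2)) - (a - 2)*(a - sqrt(2)) + (a - 2*sqrt(2))*(a - sqrt(2)))/((a - 2)^2*(a - sqrt(2))^2)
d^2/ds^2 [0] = 0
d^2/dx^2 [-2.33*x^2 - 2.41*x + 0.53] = -4.66000000000000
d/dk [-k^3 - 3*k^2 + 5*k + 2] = -3*k^2 - 6*k + 5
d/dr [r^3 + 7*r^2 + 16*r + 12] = 3*r^2 + 14*r + 16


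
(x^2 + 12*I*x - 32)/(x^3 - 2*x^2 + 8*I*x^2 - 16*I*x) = (x + 4*I)/(x*(x - 2))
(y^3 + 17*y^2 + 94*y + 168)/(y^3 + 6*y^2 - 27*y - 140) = (y + 6)/(y - 5)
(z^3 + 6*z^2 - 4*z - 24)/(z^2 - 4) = z + 6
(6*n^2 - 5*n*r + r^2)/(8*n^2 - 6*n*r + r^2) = (-3*n + r)/(-4*n + r)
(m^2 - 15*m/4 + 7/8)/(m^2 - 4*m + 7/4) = (4*m - 1)/(2*(2*m - 1))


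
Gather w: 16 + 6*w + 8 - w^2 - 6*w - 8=16 - w^2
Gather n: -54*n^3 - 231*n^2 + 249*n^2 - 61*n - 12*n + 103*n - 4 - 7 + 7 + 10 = -54*n^3 + 18*n^2 + 30*n + 6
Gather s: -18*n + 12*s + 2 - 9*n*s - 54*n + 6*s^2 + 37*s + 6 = -72*n + 6*s^2 + s*(49 - 9*n) + 8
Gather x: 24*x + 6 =24*x + 6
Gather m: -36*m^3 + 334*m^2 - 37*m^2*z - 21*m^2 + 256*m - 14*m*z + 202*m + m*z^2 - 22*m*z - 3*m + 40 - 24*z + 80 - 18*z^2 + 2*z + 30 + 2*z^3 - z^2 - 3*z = -36*m^3 + m^2*(313 - 37*z) + m*(z^2 - 36*z + 455) + 2*z^3 - 19*z^2 - 25*z + 150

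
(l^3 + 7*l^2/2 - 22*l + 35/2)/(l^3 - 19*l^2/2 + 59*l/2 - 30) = (l^2 + 6*l - 7)/(l^2 - 7*l + 12)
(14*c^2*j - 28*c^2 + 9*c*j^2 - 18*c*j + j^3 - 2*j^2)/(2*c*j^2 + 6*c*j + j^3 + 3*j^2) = (7*c*j - 14*c + j^2 - 2*j)/(j*(j + 3))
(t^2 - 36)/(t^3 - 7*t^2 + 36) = (t + 6)/(t^2 - t - 6)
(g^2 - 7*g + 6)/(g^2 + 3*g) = (g^2 - 7*g + 6)/(g*(g + 3))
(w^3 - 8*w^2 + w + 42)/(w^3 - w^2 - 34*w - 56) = (w - 3)/(w + 4)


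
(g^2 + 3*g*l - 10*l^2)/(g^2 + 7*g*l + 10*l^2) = (g - 2*l)/(g + 2*l)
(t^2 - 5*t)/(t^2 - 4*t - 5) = t/(t + 1)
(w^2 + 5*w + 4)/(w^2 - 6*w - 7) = (w + 4)/(w - 7)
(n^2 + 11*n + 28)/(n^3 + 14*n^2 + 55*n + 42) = (n + 4)/(n^2 + 7*n + 6)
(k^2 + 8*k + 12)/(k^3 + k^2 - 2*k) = (k + 6)/(k*(k - 1))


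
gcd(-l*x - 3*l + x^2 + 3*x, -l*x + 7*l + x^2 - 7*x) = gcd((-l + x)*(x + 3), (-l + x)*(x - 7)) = -l + x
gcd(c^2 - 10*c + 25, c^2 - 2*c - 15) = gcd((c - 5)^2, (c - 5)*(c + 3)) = c - 5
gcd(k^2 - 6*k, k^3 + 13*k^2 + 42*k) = k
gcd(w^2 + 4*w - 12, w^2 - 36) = w + 6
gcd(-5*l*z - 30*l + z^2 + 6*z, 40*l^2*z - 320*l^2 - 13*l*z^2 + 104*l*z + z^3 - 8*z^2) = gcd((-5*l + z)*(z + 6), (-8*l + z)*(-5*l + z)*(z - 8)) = -5*l + z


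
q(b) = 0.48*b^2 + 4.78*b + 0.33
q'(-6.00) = -0.98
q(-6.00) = -11.07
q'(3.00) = 7.66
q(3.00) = 18.99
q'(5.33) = 9.90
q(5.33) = 39.44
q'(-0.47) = 4.33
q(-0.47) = -1.81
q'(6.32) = 10.85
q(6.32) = 49.71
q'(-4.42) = 0.54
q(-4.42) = -11.42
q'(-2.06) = 2.80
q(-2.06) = -7.48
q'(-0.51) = 4.29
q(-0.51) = -1.98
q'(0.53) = 5.29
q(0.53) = 3.00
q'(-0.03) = 4.75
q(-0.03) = 0.19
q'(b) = 0.96*b + 4.78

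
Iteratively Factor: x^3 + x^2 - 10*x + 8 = (x - 2)*(x^2 + 3*x - 4) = (x - 2)*(x - 1)*(x + 4)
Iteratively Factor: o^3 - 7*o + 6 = (o + 3)*(o^2 - 3*o + 2) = (o - 1)*(o + 3)*(o - 2)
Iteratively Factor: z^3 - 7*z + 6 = (z - 2)*(z^2 + 2*z - 3) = (z - 2)*(z - 1)*(z + 3)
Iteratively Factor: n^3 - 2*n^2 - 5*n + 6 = (n - 3)*(n^2 + n - 2) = (n - 3)*(n - 1)*(n + 2)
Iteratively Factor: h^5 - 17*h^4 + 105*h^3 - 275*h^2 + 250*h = (h - 5)*(h^4 - 12*h^3 + 45*h^2 - 50*h) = (h - 5)^2*(h^3 - 7*h^2 + 10*h) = (h - 5)^3*(h^2 - 2*h) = h*(h - 5)^3*(h - 2)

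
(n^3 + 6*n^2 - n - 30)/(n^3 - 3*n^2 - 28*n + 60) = (n + 3)/(n - 6)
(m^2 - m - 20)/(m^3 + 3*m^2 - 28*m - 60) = (m + 4)/(m^2 + 8*m + 12)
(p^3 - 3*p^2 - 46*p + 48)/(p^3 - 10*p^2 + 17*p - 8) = (p + 6)/(p - 1)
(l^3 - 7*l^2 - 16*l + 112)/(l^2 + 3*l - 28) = (l^2 - 3*l - 28)/(l + 7)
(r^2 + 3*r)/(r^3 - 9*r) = 1/(r - 3)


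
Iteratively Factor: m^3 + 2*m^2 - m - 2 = (m - 1)*(m^2 + 3*m + 2) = (m - 1)*(m + 1)*(m + 2)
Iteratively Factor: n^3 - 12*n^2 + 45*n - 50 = (n - 5)*(n^2 - 7*n + 10) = (n - 5)^2*(n - 2)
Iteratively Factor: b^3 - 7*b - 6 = (b - 3)*(b^2 + 3*b + 2) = (b - 3)*(b + 2)*(b + 1)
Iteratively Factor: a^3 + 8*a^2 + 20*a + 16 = (a + 2)*(a^2 + 6*a + 8) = (a + 2)*(a + 4)*(a + 2)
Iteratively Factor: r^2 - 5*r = (r)*(r - 5)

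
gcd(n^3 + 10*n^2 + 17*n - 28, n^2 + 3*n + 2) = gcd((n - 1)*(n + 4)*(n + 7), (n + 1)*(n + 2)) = 1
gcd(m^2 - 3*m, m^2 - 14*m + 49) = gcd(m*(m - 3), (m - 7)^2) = 1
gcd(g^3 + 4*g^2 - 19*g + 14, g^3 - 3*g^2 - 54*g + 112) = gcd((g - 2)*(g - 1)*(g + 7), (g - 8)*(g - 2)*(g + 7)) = g^2 + 5*g - 14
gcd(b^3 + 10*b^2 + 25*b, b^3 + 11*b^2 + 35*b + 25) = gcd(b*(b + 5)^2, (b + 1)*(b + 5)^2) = b^2 + 10*b + 25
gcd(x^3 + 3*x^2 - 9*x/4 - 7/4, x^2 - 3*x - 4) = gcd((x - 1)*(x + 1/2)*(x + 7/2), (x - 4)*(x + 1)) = 1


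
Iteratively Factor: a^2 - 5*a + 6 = (a - 2)*(a - 3)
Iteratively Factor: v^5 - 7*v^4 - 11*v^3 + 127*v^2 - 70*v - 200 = (v - 5)*(v^4 - 2*v^3 - 21*v^2 + 22*v + 40) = (v - 5)*(v + 1)*(v^3 - 3*v^2 - 18*v + 40) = (v - 5)*(v - 2)*(v + 1)*(v^2 - v - 20) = (v - 5)^2*(v - 2)*(v + 1)*(v + 4)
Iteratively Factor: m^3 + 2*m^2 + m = (m + 1)*(m^2 + m) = m*(m + 1)*(m + 1)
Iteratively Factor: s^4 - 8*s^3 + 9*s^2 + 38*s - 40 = (s - 5)*(s^3 - 3*s^2 - 6*s + 8) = (s - 5)*(s - 1)*(s^2 - 2*s - 8) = (s - 5)*(s - 4)*(s - 1)*(s + 2)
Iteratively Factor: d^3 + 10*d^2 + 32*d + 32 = (d + 4)*(d^2 + 6*d + 8) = (d + 2)*(d + 4)*(d + 4)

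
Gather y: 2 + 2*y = 2*y + 2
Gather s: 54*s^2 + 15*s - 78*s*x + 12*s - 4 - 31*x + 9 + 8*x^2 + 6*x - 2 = 54*s^2 + s*(27 - 78*x) + 8*x^2 - 25*x + 3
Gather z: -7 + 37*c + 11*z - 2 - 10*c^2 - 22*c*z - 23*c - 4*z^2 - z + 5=-10*c^2 + 14*c - 4*z^2 + z*(10 - 22*c) - 4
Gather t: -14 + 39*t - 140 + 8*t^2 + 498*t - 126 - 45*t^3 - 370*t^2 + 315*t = -45*t^3 - 362*t^2 + 852*t - 280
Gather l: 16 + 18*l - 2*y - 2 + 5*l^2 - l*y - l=5*l^2 + l*(17 - y) - 2*y + 14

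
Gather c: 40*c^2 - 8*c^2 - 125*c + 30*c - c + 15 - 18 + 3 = 32*c^2 - 96*c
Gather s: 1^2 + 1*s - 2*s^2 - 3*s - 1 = -2*s^2 - 2*s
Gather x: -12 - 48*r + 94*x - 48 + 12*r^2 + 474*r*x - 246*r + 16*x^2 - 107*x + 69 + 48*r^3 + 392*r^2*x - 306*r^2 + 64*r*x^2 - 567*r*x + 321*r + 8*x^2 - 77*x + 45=48*r^3 - 294*r^2 + 27*r + x^2*(64*r + 24) + x*(392*r^2 - 93*r - 90) + 54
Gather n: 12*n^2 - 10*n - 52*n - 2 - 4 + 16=12*n^2 - 62*n + 10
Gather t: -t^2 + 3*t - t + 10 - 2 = -t^2 + 2*t + 8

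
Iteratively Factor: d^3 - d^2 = (d)*(d^2 - d) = d^2*(d - 1)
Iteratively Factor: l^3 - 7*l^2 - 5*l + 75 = (l - 5)*(l^2 - 2*l - 15) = (l - 5)*(l + 3)*(l - 5)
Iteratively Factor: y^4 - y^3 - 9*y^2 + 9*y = (y - 1)*(y^3 - 9*y) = y*(y - 1)*(y^2 - 9) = y*(y - 1)*(y + 3)*(y - 3)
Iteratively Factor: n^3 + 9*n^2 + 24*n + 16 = (n + 4)*(n^2 + 5*n + 4) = (n + 1)*(n + 4)*(n + 4)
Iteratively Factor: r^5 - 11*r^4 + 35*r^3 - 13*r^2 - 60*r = (r - 3)*(r^4 - 8*r^3 + 11*r^2 + 20*r) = r*(r - 3)*(r^3 - 8*r^2 + 11*r + 20) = r*(r - 4)*(r - 3)*(r^2 - 4*r - 5) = r*(r - 4)*(r - 3)*(r + 1)*(r - 5)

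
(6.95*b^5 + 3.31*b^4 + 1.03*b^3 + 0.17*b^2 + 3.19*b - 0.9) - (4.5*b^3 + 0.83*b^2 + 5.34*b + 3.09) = 6.95*b^5 + 3.31*b^4 - 3.47*b^3 - 0.66*b^2 - 2.15*b - 3.99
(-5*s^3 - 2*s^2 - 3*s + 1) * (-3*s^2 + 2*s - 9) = 15*s^5 - 4*s^4 + 50*s^3 + 9*s^2 + 29*s - 9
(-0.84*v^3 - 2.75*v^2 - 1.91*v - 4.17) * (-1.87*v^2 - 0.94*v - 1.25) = 1.5708*v^5 + 5.9321*v^4 + 7.2067*v^3 + 13.0308*v^2 + 6.3073*v + 5.2125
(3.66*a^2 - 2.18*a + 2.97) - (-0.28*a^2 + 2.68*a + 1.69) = 3.94*a^2 - 4.86*a + 1.28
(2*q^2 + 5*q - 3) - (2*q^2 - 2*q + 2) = 7*q - 5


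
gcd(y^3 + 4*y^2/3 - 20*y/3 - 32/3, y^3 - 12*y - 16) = y^2 + 4*y + 4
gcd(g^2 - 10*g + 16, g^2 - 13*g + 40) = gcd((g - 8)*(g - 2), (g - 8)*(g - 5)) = g - 8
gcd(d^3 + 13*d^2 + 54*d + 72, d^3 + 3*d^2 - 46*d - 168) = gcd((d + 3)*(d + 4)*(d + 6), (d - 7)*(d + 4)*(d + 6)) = d^2 + 10*d + 24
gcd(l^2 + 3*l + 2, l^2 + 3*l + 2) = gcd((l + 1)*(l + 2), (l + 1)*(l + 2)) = l^2 + 3*l + 2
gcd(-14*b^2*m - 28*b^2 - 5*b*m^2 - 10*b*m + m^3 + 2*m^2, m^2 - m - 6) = m + 2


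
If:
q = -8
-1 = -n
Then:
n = 1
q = -8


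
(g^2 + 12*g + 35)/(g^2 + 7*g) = (g + 5)/g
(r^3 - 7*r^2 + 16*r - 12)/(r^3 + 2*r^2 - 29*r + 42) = (r - 2)/(r + 7)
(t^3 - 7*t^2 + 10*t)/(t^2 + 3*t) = (t^2 - 7*t + 10)/(t + 3)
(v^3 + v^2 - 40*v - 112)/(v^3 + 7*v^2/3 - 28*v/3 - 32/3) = 3*(v^2 - 3*v - 28)/(3*v^2 - 5*v - 8)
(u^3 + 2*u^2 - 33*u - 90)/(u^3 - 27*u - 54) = (u + 5)/(u + 3)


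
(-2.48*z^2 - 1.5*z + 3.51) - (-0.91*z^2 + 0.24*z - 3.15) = -1.57*z^2 - 1.74*z + 6.66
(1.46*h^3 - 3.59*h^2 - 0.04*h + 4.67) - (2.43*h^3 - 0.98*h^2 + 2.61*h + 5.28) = -0.97*h^3 - 2.61*h^2 - 2.65*h - 0.61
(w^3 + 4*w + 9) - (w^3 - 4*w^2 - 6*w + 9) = 4*w^2 + 10*w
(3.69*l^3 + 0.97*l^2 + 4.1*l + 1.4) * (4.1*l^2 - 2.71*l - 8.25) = 15.129*l^5 - 6.0229*l^4 - 16.2612*l^3 - 13.3735*l^2 - 37.619*l - 11.55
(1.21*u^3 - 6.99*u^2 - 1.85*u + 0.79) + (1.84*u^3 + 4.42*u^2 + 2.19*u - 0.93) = 3.05*u^3 - 2.57*u^2 + 0.34*u - 0.14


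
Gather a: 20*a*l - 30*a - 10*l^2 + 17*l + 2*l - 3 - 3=a*(20*l - 30) - 10*l^2 + 19*l - 6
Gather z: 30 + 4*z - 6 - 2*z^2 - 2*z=-2*z^2 + 2*z + 24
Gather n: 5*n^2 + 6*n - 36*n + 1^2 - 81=5*n^2 - 30*n - 80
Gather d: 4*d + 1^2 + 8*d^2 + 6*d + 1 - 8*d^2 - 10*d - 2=0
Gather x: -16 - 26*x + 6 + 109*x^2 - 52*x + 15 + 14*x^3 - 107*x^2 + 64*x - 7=14*x^3 + 2*x^2 - 14*x - 2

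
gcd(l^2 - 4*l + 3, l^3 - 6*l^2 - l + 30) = l - 3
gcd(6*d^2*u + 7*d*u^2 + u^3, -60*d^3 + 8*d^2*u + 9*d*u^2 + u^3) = 6*d + u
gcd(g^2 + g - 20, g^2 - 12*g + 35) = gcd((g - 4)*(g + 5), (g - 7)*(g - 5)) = 1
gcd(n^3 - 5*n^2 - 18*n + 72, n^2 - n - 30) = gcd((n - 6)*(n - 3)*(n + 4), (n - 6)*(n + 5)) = n - 6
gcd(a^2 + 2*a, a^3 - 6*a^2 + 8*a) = a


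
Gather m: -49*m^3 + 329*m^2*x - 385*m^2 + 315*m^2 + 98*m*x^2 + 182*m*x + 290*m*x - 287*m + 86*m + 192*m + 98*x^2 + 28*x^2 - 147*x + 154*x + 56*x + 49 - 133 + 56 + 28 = -49*m^3 + m^2*(329*x - 70) + m*(98*x^2 + 472*x - 9) + 126*x^2 + 63*x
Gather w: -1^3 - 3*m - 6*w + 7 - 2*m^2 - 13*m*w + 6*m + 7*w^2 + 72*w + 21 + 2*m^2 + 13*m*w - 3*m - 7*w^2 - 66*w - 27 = 0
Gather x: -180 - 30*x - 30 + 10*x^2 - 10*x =10*x^2 - 40*x - 210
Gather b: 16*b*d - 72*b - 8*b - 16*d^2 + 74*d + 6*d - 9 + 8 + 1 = b*(16*d - 80) - 16*d^2 + 80*d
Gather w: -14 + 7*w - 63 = 7*w - 77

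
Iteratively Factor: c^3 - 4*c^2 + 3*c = (c)*(c^2 - 4*c + 3) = c*(c - 3)*(c - 1)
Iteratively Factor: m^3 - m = (m)*(m^2 - 1) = m*(m + 1)*(m - 1)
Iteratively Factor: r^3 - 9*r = (r)*(r^2 - 9) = r*(r - 3)*(r + 3)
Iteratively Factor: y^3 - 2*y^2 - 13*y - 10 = (y + 2)*(y^2 - 4*y - 5) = (y - 5)*(y + 2)*(y + 1)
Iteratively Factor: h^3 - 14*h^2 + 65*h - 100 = (h - 4)*(h^2 - 10*h + 25) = (h - 5)*(h - 4)*(h - 5)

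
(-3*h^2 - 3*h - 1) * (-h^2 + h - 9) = 3*h^4 + 25*h^2 + 26*h + 9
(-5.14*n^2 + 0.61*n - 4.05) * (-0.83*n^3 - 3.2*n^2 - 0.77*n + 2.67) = 4.2662*n^5 + 15.9417*n^4 + 5.3673*n^3 - 1.2335*n^2 + 4.7472*n - 10.8135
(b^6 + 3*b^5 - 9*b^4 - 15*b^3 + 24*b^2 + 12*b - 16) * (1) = b^6 + 3*b^5 - 9*b^4 - 15*b^3 + 24*b^2 + 12*b - 16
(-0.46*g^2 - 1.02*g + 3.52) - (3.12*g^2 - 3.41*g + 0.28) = -3.58*g^2 + 2.39*g + 3.24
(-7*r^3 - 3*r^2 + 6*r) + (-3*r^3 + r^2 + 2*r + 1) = -10*r^3 - 2*r^2 + 8*r + 1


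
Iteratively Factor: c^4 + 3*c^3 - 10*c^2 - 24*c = (c + 4)*(c^3 - c^2 - 6*c) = c*(c + 4)*(c^2 - c - 6) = c*(c - 3)*(c + 4)*(c + 2)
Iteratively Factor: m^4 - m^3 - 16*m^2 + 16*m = (m - 4)*(m^3 + 3*m^2 - 4*m) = (m - 4)*(m + 4)*(m^2 - m) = (m - 4)*(m - 1)*(m + 4)*(m)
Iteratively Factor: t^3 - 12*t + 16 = (t + 4)*(t^2 - 4*t + 4) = (t - 2)*(t + 4)*(t - 2)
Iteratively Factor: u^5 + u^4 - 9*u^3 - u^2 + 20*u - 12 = (u - 1)*(u^4 + 2*u^3 - 7*u^2 - 8*u + 12) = (u - 1)*(u + 3)*(u^3 - u^2 - 4*u + 4) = (u - 1)^2*(u + 3)*(u^2 - 4) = (u - 2)*(u - 1)^2*(u + 3)*(u + 2)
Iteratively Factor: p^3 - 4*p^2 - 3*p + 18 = (p + 2)*(p^2 - 6*p + 9) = (p - 3)*(p + 2)*(p - 3)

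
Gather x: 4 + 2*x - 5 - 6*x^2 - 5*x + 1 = -6*x^2 - 3*x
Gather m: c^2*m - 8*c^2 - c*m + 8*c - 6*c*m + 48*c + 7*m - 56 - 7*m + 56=-8*c^2 + 56*c + m*(c^2 - 7*c)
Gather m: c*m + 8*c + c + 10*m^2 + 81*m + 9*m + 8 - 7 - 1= 9*c + 10*m^2 + m*(c + 90)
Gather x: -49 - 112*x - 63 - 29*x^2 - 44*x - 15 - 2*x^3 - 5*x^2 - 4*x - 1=-2*x^3 - 34*x^2 - 160*x - 128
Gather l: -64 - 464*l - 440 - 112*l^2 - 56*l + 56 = -112*l^2 - 520*l - 448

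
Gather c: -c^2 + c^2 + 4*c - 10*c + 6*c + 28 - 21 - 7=0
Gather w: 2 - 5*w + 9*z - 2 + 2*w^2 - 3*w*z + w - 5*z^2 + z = 2*w^2 + w*(-3*z - 4) - 5*z^2 + 10*z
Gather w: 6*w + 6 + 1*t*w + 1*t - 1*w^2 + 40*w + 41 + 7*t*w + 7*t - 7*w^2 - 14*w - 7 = 8*t - 8*w^2 + w*(8*t + 32) + 40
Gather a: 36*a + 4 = 36*a + 4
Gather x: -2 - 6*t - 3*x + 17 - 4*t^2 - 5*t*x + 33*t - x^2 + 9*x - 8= -4*t^2 + 27*t - x^2 + x*(6 - 5*t) + 7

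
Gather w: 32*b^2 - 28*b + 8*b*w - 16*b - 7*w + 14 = 32*b^2 - 44*b + w*(8*b - 7) + 14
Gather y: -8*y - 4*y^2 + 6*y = -4*y^2 - 2*y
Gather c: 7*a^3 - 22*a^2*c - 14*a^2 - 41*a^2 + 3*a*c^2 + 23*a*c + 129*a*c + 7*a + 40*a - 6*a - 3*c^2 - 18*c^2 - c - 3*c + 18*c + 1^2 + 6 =7*a^3 - 55*a^2 + 41*a + c^2*(3*a - 21) + c*(-22*a^2 + 152*a + 14) + 7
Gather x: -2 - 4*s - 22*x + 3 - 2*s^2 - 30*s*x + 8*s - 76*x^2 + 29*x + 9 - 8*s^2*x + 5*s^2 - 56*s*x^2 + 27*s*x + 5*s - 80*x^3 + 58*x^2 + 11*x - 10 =3*s^2 + 9*s - 80*x^3 + x^2*(-56*s - 18) + x*(-8*s^2 - 3*s + 18)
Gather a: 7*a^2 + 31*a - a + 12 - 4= 7*a^2 + 30*a + 8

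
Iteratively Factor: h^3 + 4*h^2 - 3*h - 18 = (h + 3)*(h^2 + h - 6) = (h + 3)^2*(h - 2)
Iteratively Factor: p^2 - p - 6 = (p - 3)*(p + 2)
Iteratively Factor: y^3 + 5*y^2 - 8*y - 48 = (y + 4)*(y^2 + y - 12) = (y + 4)^2*(y - 3)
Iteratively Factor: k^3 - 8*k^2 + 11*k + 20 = (k - 5)*(k^2 - 3*k - 4) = (k - 5)*(k + 1)*(k - 4)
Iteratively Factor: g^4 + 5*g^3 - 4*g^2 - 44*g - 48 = (g + 4)*(g^3 + g^2 - 8*g - 12) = (g + 2)*(g + 4)*(g^2 - g - 6) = (g + 2)^2*(g + 4)*(g - 3)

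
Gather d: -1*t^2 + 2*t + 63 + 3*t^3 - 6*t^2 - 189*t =3*t^3 - 7*t^2 - 187*t + 63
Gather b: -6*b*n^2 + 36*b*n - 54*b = b*(-6*n^2 + 36*n - 54)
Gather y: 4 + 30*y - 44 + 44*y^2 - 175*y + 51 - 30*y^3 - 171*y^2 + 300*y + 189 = -30*y^3 - 127*y^2 + 155*y + 200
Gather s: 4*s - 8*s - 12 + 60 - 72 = -4*s - 24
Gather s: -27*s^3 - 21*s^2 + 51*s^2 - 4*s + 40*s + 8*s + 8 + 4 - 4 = -27*s^3 + 30*s^2 + 44*s + 8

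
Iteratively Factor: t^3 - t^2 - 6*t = (t)*(t^2 - t - 6) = t*(t - 3)*(t + 2)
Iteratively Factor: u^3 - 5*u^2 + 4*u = (u - 4)*(u^2 - u) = (u - 4)*(u - 1)*(u)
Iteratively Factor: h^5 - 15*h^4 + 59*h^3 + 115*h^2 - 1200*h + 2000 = (h - 5)*(h^4 - 10*h^3 + 9*h^2 + 160*h - 400) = (h - 5)*(h + 4)*(h^3 - 14*h^2 + 65*h - 100) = (h - 5)^2*(h + 4)*(h^2 - 9*h + 20) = (h - 5)^2*(h - 4)*(h + 4)*(h - 5)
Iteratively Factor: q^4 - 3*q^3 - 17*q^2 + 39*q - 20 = (q - 5)*(q^3 + 2*q^2 - 7*q + 4) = (q - 5)*(q + 4)*(q^2 - 2*q + 1) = (q - 5)*(q - 1)*(q + 4)*(q - 1)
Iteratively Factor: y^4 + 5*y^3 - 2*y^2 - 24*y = (y - 2)*(y^3 + 7*y^2 + 12*y) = (y - 2)*(y + 3)*(y^2 + 4*y) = y*(y - 2)*(y + 3)*(y + 4)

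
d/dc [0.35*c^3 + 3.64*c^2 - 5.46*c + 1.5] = 1.05*c^2 + 7.28*c - 5.46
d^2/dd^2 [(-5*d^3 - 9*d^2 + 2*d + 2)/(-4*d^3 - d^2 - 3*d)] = 4*(62*d^6 - 138*d^5 - 270*d^4 - 12*d^3 - 39*d^2 - 9*d - 9)/(d^3*(64*d^6 + 48*d^5 + 156*d^4 + 73*d^3 + 117*d^2 + 27*d + 27))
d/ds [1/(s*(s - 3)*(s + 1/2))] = 2*(-6*s^2 + 10*s + 3)/(s^2*(4*s^4 - 20*s^3 + 13*s^2 + 30*s + 9))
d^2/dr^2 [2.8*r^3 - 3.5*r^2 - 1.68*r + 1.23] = 16.8*r - 7.0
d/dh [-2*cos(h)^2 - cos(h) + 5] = (4*cos(h) + 1)*sin(h)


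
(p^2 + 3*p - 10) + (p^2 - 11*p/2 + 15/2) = 2*p^2 - 5*p/2 - 5/2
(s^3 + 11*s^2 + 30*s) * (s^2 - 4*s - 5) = s^5 + 7*s^4 - 19*s^3 - 175*s^2 - 150*s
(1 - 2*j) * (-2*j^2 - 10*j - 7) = 4*j^3 + 18*j^2 + 4*j - 7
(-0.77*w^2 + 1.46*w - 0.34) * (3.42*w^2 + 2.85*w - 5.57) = -2.6334*w^4 + 2.7987*w^3 + 7.2871*w^2 - 9.1012*w + 1.8938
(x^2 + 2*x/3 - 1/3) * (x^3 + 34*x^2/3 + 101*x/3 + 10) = x^5 + 12*x^4 + 368*x^3/9 + 86*x^2/3 - 41*x/9 - 10/3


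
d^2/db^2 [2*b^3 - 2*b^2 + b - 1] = 12*b - 4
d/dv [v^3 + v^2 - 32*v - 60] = 3*v^2 + 2*v - 32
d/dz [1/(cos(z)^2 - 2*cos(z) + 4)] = 2*(cos(z) - 1)*sin(z)/(cos(z)^2 - 2*cos(z) + 4)^2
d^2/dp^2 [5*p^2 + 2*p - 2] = 10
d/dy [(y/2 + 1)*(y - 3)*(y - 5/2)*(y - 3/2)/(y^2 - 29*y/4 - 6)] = (32*y^5 - 428*y^4 + 776*y^3 + 913*y^2 + 384*y - 4554)/(2*(16*y^4 - 232*y^3 + 649*y^2 + 1392*y + 576))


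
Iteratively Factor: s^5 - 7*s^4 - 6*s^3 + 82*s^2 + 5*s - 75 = (s + 1)*(s^4 - 8*s^3 + 2*s^2 + 80*s - 75) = (s - 5)*(s + 1)*(s^3 - 3*s^2 - 13*s + 15) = (s - 5)*(s + 1)*(s + 3)*(s^2 - 6*s + 5) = (s - 5)*(s - 1)*(s + 1)*(s + 3)*(s - 5)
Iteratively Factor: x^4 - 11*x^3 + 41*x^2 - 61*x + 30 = (x - 1)*(x^3 - 10*x^2 + 31*x - 30) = (x - 2)*(x - 1)*(x^2 - 8*x + 15) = (x - 3)*(x - 2)*(x - 1)*(x - 5)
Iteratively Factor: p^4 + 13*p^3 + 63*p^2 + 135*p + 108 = (p + 3)*(p^3 + 10*p^2 + 33*p + 36) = (p + 3)*(p + 4)*(p^2 + 6*p + 9) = (p + 3)^2*(p + 4)*(p + 3)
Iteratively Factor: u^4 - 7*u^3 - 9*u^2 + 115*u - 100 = (u - 5)*(u^3 - 2*u^2 - 19*u + 20) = (u - 5)*(u - 1)*(u^2 - u - 20) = (u - 5)^2*(u - 1)*(u + 4)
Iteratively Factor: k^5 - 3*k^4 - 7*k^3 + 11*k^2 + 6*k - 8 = (k + 2)*(k^4 - 5*k^3 + 3*k^2 + 5*k - 4) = (k - 1)*(k + 2)*(k^3 - 4*k^2 - k + 4) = (k - 1)*(k + 1)*(k + 2)*(k^2 - 5*k + 4) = (k - 4)*(k - 1)*(k + 1)*(k + 2)*(k - 1)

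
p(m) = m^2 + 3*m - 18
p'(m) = 2*m + 3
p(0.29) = -17.05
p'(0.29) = 3.58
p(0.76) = -15.14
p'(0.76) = 4.52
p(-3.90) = -14.49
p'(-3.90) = -4.80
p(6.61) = 45.52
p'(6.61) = 16.22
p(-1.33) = -20.22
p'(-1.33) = 0.34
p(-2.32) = -19.58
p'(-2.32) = -1.64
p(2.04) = -7.72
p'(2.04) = 7.08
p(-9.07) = 37.05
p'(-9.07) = -15.14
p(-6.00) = 0.00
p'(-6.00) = -9.00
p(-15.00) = 162.00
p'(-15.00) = -27.00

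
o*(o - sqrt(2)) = o^2 - sqrt(2)*o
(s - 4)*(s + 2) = s^2 - 2*s - 8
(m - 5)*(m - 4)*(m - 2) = m^3 - 11*m^2 + 38*m - 40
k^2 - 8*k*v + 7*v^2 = (k - 7*v)*(k - v)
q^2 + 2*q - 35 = (q - 5)*(q + 7)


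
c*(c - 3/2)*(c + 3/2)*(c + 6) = c^4 + 6*c^3 - 9*c^2/4 - 27*c/2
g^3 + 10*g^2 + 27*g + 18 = (g + 1)*(g + 3)*(g + 6)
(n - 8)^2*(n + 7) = n^3 - 9*n^2 - 48*n + 448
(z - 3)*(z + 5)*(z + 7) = z^3 + 9*z^2 - z - 105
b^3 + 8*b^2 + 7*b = b*(b + 1)*(b + 7)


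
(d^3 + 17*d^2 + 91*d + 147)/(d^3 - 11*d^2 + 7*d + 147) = (d^2 + 14*d + 49)/(d^2 - 14*d + 49)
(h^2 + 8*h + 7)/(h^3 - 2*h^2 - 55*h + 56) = (h + 1)/(h^2 - 9*h + 8)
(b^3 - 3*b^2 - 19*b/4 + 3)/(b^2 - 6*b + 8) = (b^2 + b - 3/4)/(b - 2)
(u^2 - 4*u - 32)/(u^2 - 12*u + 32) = (u + 4)/(u - 4)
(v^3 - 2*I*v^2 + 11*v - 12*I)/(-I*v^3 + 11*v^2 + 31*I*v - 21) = (I*v^2 + 5*v - 4*I)/(v^2 + 8*I*v - 7)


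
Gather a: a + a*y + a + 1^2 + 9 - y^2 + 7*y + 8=a*(y + 2) - y^2 + 7*y + 18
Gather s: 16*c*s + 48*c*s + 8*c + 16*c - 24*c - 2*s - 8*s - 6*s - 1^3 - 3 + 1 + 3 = s*(64*c - 16)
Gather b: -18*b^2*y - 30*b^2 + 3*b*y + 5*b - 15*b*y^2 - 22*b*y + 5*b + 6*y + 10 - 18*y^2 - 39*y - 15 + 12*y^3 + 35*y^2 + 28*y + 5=b^2*(-18*y - 30) + b*(-15*y^2 - 19*y + 10) + 12*y^3 + 17*y^2 - 5*y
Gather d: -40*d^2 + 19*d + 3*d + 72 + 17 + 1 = -40*d^2 + 22*d + 90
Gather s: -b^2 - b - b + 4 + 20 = -b^2 - 2*b + 24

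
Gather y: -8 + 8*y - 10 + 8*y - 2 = 16*y - 20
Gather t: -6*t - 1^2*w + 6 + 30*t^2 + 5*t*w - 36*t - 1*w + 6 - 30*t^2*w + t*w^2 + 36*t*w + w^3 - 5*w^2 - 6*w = t^2*(30 - 30*w) + t*(w^2 + 41*w - 42) + w^3 - 5*w^2 - 8*w + 12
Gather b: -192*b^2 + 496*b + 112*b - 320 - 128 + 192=-192*b^2 + 608*b - 256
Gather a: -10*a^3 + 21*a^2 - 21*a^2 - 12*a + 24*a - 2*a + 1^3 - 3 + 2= -10*a^3 + 10*a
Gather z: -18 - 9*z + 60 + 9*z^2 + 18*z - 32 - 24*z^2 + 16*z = -15*z^2 + 25*z + 10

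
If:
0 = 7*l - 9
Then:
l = 9/7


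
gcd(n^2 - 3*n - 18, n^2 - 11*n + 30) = n - 6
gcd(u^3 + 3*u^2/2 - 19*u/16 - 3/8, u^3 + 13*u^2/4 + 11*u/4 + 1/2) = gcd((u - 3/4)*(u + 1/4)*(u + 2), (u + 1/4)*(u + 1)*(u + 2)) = u^2 + 9*u/4 + 1/2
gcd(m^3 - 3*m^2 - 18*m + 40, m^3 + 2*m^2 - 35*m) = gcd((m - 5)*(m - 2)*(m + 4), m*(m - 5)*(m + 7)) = m - 5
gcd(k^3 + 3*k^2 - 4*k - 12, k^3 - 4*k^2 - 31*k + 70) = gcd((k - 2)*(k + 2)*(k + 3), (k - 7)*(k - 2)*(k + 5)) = k - 2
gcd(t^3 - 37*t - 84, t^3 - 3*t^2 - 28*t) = t^2 - 3*t - 28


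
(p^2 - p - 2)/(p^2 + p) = (p - 2)/p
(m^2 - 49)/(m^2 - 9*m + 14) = (m + 7)/(m - 2)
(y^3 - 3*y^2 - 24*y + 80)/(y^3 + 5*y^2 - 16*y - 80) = (y - 4)/(y + 4)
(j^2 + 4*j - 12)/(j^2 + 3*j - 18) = (j - 2)/(j - 3)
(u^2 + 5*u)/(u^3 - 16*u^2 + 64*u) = (u + 5)/(u^2 - 16*u + 64)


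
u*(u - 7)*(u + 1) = u^3 - 6*u^2 - 7*u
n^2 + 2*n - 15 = (n - 3)*(n + 5)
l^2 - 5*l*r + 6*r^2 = (l - 3*r)*(l - 2*r)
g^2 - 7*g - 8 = (g - 8)*(g + 1)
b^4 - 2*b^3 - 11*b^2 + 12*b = b*(b - 4)*(b - 1)*(b + 3)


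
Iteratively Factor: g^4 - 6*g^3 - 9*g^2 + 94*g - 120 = (g - 2)*(g^3 - 4*g^2 - 17*g + 60) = (g - 5)*(g - 2)*(g^2 + g - 12) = (g - 5)*(g - 2)*(g + 4)*(g - 3)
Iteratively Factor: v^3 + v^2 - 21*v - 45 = (v - 5)*(v^2 + 6*v + 9) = (v - 5)*(v + 3)*(v + 3)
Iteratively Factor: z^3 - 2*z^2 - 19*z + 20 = (z - 1)*(z^2 - z - 20) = (z - 1)*(z + 4)*(z - 5)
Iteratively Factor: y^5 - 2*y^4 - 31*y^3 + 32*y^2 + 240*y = (y + 4)*(y^4 - 6*y^3 - 7*y^2 + 60*y) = (y - 4)*(y + 4)*(y^3 - 2*y^2 - 15*y) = (y - 4)*(y + 3)*(y + 4)*(y^2 - 5*y) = (y - 5)*(y - 4)*(y + 3)*(y + 4)*(y)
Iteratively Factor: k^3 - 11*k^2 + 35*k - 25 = (k - 5)*(k^2 - 6*k + 5) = (k - 5)*(k - 1)*(k - 5)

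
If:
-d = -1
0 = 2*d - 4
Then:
No Solution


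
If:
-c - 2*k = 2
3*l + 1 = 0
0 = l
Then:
No Solution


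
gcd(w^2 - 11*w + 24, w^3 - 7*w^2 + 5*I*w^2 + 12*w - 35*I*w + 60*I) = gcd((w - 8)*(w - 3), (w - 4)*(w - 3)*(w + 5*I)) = w - 3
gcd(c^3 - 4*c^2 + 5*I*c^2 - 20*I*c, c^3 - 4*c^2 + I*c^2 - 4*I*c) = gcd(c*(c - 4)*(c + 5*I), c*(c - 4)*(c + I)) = c^2 - 4*c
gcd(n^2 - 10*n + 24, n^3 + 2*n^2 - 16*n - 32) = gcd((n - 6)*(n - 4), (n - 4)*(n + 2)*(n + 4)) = n - 4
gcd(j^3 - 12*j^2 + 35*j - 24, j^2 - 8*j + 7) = j - 1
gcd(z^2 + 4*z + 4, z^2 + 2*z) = z + 2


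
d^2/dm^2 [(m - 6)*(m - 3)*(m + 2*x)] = 6*m + 4*x - 18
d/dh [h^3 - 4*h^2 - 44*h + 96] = 3*h^2 - 8*h - 44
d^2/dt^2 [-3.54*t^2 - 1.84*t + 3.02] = -7.08000000000000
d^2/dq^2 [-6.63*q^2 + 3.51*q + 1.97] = -13.2600000000000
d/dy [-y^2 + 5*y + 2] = 5 - 2*y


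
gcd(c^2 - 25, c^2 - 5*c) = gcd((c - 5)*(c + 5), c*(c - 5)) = c - 5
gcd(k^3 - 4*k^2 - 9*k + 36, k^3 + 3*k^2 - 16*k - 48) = k^2 - k - 12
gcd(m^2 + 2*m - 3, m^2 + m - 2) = m - 1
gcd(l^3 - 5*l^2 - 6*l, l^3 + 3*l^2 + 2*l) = l^2 + l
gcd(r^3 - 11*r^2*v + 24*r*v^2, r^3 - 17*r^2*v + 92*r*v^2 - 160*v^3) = r - 8*v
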